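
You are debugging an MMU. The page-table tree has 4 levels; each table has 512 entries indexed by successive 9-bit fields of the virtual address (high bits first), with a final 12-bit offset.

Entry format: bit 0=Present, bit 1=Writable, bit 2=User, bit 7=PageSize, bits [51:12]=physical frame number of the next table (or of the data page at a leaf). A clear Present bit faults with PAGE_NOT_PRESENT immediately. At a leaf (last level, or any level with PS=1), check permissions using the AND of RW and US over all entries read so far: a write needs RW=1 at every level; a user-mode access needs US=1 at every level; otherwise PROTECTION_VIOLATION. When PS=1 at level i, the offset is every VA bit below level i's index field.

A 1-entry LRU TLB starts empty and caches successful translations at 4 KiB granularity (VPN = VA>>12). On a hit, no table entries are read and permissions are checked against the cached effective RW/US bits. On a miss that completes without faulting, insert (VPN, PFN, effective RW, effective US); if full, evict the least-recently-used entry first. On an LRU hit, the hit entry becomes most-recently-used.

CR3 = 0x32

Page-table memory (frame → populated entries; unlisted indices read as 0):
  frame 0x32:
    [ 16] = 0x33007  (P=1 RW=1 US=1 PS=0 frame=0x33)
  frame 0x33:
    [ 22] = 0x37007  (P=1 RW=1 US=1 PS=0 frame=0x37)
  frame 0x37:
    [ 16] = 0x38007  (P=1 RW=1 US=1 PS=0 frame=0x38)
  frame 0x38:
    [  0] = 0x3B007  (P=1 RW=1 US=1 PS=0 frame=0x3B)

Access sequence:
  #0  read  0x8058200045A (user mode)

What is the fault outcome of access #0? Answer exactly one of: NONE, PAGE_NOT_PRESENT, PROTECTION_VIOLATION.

Walk each access:
#0 VA=0x8058200045A (r,user):
  L0 @0x32[16] → 0x33007  P=1,RW=1,US=1,PS=0
  L1 @0x33[22] → 0x37007  P=1,RW=1,US=1,PS=0
  L2 @0x37[16] → 0x38007  P=1,RW=1,US=1,PS=0
  L3 @0x38[0] → 0x3B007  P=1,RW=1,US=1,PS=0
  ⇒ phys 0x3B45A  [4 reads]

Access #0 fault: NONE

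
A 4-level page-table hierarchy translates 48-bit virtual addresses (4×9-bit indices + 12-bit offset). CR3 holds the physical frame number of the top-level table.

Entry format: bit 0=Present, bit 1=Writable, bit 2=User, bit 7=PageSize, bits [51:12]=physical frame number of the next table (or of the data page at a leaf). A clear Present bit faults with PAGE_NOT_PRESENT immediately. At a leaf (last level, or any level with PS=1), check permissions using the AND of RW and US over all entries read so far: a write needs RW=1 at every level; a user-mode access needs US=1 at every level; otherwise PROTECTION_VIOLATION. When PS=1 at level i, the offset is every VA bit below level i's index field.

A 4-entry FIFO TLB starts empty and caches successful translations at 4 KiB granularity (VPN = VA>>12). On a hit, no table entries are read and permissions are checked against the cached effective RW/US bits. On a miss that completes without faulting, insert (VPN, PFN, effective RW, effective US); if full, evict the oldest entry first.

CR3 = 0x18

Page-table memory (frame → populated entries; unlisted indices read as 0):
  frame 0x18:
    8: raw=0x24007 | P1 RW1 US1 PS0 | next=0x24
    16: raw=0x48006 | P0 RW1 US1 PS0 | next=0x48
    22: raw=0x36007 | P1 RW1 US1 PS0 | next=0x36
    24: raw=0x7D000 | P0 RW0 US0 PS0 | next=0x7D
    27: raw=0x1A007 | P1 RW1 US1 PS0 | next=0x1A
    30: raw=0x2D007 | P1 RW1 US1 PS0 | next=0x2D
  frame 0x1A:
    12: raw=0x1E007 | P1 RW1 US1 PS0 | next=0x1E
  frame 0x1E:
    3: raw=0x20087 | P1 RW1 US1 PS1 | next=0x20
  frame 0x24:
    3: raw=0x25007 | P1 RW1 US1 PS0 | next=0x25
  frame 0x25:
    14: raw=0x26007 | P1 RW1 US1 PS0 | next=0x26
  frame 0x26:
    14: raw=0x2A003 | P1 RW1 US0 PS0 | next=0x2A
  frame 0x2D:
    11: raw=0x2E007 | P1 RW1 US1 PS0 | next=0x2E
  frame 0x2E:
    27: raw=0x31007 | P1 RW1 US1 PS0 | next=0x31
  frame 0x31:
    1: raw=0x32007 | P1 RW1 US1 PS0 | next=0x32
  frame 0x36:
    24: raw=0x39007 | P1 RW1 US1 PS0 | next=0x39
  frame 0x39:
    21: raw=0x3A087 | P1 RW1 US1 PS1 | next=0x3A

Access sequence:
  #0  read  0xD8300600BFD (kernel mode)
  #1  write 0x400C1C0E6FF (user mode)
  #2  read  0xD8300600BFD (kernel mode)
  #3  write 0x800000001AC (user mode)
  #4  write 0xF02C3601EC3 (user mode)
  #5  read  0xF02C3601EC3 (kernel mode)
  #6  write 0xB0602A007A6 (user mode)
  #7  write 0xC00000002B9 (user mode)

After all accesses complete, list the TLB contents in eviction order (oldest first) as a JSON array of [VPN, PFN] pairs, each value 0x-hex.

Walk each access:
#0 VA=0xD8300600BFD (r,kernel):
  [0] read 0x18 idx=27: raw=0x1A007 flags P=1 W=1 U=1 S=0
  [1] read 0x1A idx=12: raw=0x1E007 flags P=1 W=1 U=1 S=0
  [2] read 0x1E idx=3: raw=0x20087 flags P=1 W=1 U=1 S=1
  → PA=0x20BFD (huge @L2)  (3 entries read)
#1 VA=0x400C1C0E6FF (w,user):
  [0] read 0x18 idx=8: raw=0x24007 flags P=1 W=1 U=1 S=0
  [1] read 0x24 idx=3: raw=0x25007 flags P=1 W=1 U=1 S=0
  [2] read 0x25 idx=14: raw=0x26007 flags P=1 W=1 U=1 S=0
  [3] read 0x26 idx=14: raw=0x2A003 flags P=1 W=1 U=0 S=0
  ✗ PROTECTION_VIOLATION  [4 reads]
#2 VA=0xD8300600BFD (r,kernel):
  TLB hit vpn=0xD8300600 → PA=0x20BFD
#3 VA=0x800000001AC (w,user):
  [0] read 0x18 idx=16: raw=0x48006 flags P=0 W=1 U=1 S=0
  ✗ PAGE_NOT_PRESENT  [1 reads]
#4 VA=0xF02C3601EC3 (w,user):
  [0] read 0x18 idx=30: raw=0x2D007 flags P=1 W=1 U=1 S=0
  [1] read 0x2D idx=11: raw=0x2E007 flags P=1 W=1 U=1 S=0
  [2] read 0x2E idx=27: raw=0x31007 flags P=1 W=1 U=1 S=0
  [3] read 0x31 idx=1: raw=0x32007 flags P=1 W=1 U=1 S=0
  → PA=0x32EC3  (4 entries read)
#5 VA=0xF02C3601EC3 (r,kernel):
  TLB hit vpn=0xF02C3601 → PA=0x32EC3
#6 VA=0xB0602A007A6 (w,user):
  [0] read 0x18 idx=22: raw=0x36007 flags P=1 W=1 U=1 S=0
  [1] read 0x36 idx=24: raw=0x39007 flags P=1 W=1 U=1 S=0
  [2] read 0x39 idx=21: raw=0x3A087 flags P=1 W=1 U=1 S=1
  → PA=0x3A7A6 (huge @L2)  (3 entries read)
#7 VA=0xC00000002B9 (w,user):
  [0] read 0x18 idx=24: raw=0x7D000 flags P=0 W=0 U=0 S=0
  ✗ PAGE_NOT_PRESENT  [1 reads]

TLB: [["0xD8300600", "0x20"], ["0xF02C3601", "0x32"], ["0xB0602A00", "0x3A"]]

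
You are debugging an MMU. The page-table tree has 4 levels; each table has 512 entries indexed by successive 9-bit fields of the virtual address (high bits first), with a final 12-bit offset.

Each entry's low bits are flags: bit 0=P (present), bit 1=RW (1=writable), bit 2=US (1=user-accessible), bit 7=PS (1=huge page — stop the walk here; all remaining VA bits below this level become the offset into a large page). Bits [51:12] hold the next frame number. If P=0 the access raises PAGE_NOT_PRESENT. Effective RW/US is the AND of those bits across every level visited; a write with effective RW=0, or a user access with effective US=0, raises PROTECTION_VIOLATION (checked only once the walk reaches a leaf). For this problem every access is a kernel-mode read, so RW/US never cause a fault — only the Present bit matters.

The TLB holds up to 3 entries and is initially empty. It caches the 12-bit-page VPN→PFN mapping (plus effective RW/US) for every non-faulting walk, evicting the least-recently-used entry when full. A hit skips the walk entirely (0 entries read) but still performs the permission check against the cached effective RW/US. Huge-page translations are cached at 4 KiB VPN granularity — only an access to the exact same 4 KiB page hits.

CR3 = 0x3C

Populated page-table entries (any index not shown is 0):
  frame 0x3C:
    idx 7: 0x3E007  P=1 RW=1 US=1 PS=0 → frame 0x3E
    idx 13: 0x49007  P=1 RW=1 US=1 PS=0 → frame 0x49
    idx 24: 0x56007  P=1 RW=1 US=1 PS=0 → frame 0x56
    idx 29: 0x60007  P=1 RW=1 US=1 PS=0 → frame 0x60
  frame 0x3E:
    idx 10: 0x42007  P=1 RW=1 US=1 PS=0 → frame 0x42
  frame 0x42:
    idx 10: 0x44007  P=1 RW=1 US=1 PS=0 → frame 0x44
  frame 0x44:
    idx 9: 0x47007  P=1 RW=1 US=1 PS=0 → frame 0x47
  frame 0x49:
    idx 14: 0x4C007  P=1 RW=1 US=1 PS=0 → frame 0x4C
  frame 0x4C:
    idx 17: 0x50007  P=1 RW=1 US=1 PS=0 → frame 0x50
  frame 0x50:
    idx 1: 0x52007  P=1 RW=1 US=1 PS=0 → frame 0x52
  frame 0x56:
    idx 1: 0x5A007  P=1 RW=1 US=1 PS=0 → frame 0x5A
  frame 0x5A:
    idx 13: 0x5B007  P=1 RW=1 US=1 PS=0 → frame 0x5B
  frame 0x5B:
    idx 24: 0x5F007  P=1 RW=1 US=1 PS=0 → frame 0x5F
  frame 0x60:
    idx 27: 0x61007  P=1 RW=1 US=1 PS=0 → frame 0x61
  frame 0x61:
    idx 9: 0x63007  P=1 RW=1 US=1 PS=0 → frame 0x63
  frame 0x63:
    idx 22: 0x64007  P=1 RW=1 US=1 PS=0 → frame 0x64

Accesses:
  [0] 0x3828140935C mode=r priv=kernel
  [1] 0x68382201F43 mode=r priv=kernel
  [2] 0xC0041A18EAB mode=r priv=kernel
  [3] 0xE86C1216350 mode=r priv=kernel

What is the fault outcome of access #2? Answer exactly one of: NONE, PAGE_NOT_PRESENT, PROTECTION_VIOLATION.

Per-access translation:
#0 VA=0x3828140935C (r,kernel):
  L0: frame=0x3C idx=7 entry=0x3E007 [P=1 RW=1 US=1 PS=0]
  L1: frame=0x3E idx=10 entry=0x42007 [P=1 RW=1 US=1 PS=0]
  L2: frame=0x42 idx=10 entry=0x44007 [P=1 RW=1 US=1 PS=0]
  L3: frame=0x44 idx=9 entry=0x47007 [P=1 RW=1 US=1 PS=0]
  → PA=0x4735C  (4 entries read)
#1 VA=0x68382201F43 (r,kernel):
  L0: frame=0x3C idx=13 entry=0x49007 [P=1 RW=1 US=1 PS=0]
  L1: frame=0x49 idx=14 entry=0x4C007 [P=1 RW=1 US=1 PS=0]
  L2: frame=0x4C idx=17 entry=0x50007 [P=1 RW=1 US=1 PS=0]
  L3: frame=0x50 idx=1 entry=0x52007 [P=1 RW=1 US=1 PS=0]
  → PA=0x52F43  (4 entries read)
#2 VA=0xC0041A18EAB (r,kernel):
  L0: frame=0x3C idx=24 entry=0x56007 [P=1 RW=1 US=1 PS=0]
  L1: frame=0x56 idx=1 entry=0x5A007 [P=1 RW=1 US=1 PS=0]
  L2: frame=0x5A idx=13 entry=0x5B007 [P=1 RW=1 US=1 PS=0]
  L3: frame=0x5B idx=24 entry=0x5F007 [P=1 RW=1 US=1 PS=0]
  → PA=0x5FEAB  (4 entries read)
#3 VA=0xE86C1216350 (r,kernel):
  L0: frame=0x3C idx=29 entry=0x60007 [P=1 RW=1 US=1 PS=0]
  L1: frame=0x60 idx=27 entry=0x61007 [P=1 RW=1 US=1 PS=0]
  L2: frame=0x61 idx=9 entry=0x63007 [P=1 RW=1 US=1 PS=0]
  L3: frame=0x63 idx=22 entry=0x64007 [P=1 RW=1 US=1 PS=0]
  → PA=0x64350  (4 entries read)

Access #2 fault: NONE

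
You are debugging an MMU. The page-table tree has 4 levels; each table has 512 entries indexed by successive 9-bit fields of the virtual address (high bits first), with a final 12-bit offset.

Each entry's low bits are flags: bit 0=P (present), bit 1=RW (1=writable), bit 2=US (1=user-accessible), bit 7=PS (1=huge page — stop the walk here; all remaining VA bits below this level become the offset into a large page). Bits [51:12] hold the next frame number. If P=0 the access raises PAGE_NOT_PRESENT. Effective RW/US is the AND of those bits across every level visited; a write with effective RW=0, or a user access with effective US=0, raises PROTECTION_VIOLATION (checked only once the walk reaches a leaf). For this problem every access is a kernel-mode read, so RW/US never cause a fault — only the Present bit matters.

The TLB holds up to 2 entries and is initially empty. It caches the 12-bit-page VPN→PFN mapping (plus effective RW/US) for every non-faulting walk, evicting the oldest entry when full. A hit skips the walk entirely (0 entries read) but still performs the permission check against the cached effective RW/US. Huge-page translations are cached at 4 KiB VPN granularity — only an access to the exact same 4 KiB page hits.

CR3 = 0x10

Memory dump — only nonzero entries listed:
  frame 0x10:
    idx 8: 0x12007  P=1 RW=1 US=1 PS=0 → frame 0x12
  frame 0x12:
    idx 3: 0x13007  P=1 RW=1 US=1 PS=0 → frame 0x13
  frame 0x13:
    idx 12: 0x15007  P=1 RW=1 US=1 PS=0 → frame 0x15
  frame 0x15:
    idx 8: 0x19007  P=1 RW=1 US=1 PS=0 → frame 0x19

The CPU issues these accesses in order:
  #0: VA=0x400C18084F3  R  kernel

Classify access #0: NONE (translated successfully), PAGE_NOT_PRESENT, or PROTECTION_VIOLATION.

Trace:
#0 VA=0x400C18084F3 (r,kernel):
  L0 @0x10[8] → 0x12007  P=1,RW=1,US=1,PS=0
  L1 @0x12[3] → 0x13007  P=1,RW=1,US=1,PS=0
  L2 @0x13[12] → 0x15007  P=1,RW=1,US=1,PS=0
  L3 @0x15[8] → 0x19007  P=1,RW=1,US=1,PS=0
  ✓ 0x194F3  — 4 lookups

Access #0 fault: NONE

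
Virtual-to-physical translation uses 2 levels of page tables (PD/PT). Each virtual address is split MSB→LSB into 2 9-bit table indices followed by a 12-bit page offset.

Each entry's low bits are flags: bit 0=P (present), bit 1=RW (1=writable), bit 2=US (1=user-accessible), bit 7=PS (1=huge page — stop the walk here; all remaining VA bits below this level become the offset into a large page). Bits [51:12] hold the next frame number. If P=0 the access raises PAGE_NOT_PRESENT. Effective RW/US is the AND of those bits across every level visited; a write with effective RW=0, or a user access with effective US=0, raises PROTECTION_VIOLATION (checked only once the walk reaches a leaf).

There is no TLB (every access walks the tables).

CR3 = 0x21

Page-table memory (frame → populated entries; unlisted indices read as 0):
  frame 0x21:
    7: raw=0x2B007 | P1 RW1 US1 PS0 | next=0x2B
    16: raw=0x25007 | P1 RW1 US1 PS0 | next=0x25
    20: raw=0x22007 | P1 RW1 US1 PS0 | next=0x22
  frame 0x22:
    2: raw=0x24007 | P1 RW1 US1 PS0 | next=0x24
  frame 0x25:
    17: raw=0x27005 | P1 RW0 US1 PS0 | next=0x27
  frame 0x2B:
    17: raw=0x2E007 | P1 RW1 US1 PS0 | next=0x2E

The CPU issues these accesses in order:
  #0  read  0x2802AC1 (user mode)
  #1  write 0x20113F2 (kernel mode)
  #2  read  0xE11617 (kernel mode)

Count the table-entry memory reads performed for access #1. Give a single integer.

Trace:
#0 VA=0x2802AC1 (r,user):
  lvl0: tbl 0x21, slot 20 ⇒ 0x22007 (P1/RW1/US1/PS0)
  lvl1: tbl 0x22, slot 2 ⇒ 0x24007 (P1/RW1/US1/PS0)
  ✓ 0x24AC1  — 2 lookups
#1 VA=0x20113F2 (w,kernel):
  lvl0: tbl 0x21, slot 16 ⇒ 0x25007 (P1/RW1/US1/PS0)
  lvl1: tbl 0x25, slot 17 ⇒ 0x27005 (P1/RW0/US1/PS0)
  ✗ PROTECTION_VIOLATION  [2 reads]
#2 VA=0xE11617 (r,kernel):
  lvl0: tbl 0x21, slot 7 ⇒ 0x2B007 (P1/RW1/US1/PS0)
  lvl1: tbl 0x2B, slot 17 ⇒ 0x2E007 (P1/RW1/US1/PS0)
  ✓ 0x2E617  — 2 lookups

Entries read for #1: 2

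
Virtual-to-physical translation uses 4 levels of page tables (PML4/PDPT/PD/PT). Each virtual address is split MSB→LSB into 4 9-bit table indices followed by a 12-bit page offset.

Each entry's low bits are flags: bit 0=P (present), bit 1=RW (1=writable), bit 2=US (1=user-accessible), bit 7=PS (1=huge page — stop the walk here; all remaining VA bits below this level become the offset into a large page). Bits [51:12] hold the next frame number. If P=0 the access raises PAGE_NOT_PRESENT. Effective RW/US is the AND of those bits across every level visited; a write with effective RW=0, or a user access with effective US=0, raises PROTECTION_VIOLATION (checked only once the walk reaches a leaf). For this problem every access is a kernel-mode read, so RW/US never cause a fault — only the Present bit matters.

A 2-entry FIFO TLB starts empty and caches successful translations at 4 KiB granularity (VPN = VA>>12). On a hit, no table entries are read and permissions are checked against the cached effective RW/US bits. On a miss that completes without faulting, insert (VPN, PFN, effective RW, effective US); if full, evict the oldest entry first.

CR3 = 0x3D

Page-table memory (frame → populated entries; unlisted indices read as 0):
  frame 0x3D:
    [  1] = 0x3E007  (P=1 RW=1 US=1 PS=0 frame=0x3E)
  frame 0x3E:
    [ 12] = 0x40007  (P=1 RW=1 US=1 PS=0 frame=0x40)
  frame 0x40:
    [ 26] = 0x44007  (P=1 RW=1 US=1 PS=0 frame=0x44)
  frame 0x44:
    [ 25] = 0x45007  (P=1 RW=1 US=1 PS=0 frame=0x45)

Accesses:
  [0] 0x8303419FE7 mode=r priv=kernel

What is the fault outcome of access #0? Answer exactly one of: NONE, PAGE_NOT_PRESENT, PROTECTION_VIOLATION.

Per-access translation:
#0 VA=0x8303419FE7 (r,kernel):
  [0] read 0x3D idx=1: raw=0x3E007 flags P=1 W=1 U=1 S=0
  [1] read 0x3E idx=12: raw=0x40007 flags P=1 W=1 U=1 S=0
  [2] read 0x40 idx=26: raw=0x44007 flags P=1 W=1 U=1 S=0
  [3] read 0x44 idx=25: raw=0x45007 flags P=1 W=1 U=1 S=0
  → PA=0x45FE7  (4 entries read)

Access #0 fault: NONE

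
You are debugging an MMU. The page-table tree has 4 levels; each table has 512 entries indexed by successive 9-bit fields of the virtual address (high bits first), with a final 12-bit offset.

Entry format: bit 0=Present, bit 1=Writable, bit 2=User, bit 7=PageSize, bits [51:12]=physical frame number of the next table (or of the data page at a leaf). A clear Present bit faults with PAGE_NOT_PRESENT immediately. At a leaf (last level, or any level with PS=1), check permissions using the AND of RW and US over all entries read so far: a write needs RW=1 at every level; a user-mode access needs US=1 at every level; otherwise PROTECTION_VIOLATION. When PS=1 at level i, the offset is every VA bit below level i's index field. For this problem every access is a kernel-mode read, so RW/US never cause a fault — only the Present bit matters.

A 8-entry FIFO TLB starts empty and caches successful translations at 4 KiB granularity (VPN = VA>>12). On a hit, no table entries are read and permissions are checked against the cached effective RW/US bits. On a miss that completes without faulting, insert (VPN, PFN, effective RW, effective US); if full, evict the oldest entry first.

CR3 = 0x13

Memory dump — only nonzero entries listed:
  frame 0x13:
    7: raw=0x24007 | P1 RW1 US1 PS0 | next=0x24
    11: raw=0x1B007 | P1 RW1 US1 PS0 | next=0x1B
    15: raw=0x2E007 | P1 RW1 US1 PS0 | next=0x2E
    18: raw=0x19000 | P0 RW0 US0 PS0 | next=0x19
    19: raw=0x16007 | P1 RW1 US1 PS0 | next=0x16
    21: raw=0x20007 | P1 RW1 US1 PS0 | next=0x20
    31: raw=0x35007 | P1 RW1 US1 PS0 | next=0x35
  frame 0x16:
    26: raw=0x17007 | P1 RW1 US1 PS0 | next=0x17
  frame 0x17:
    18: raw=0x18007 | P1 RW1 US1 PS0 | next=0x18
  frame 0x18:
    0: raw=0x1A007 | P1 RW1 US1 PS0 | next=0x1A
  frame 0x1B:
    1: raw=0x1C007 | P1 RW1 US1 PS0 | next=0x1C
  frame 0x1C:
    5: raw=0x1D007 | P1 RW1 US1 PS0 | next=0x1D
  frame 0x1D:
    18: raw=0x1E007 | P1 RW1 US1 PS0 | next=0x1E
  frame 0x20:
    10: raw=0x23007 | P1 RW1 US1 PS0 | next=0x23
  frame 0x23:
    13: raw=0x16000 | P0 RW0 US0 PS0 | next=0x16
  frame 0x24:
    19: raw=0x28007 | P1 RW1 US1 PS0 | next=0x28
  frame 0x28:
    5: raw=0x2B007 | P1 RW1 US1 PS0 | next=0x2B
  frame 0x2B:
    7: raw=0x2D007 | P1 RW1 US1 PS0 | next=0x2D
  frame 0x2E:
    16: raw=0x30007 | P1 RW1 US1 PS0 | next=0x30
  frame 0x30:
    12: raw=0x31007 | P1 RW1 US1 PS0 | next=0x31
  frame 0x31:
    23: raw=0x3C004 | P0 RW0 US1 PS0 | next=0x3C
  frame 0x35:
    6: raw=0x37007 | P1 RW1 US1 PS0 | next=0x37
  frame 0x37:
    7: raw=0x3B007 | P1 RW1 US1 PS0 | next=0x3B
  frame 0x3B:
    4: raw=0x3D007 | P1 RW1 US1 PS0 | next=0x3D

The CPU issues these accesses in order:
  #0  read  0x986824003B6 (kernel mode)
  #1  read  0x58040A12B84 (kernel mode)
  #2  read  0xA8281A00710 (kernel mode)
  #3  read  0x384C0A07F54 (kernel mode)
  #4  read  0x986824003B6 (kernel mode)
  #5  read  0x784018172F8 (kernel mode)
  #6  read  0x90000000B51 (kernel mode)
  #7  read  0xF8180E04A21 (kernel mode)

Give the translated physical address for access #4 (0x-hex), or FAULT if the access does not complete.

Trace:
#0 VA=0x986824003B6 (r,kernel):
  L0 @0x13[19] → 0x16007  P=1,RW=1,US=1,PS=0
  L1 @0x16[26] → 0x17007  P=1,RW=1,US=1,PS=0
  L2 @0x17[18] → 0x18007  P=1,RW=1,US=1,PS=0
  L3 @0x18[0] → 0x1A007  P=1,RW=1,US=1,PS=0
  → PA=0x1A3B6  (4 entries read)
#1 VA=0x58040A12B84 (r,kernel):
  L0 @0x13[11] → 0x1B007  P=1,RW=1,US=1,PS=0
  L1 @0x1B[1] → 0x1C007  P=1,RW=1,US=1,PS=0
  L2 @0x1C[5] → 0x1D007  P=1,RW=1,US=1,PS=0
  L3 @0x1D[18] → 0x1E007  P=1,RW=1,US=1,PS=0
  → PA=0x1EB84  (4 entries read)
#2 VA=0xA8281A00710 (r,kernel):
  L0 @0x13[21] → 0x20007  P=1,RW=1,US=1,PS=0
  L1 @0x20[10] → 0x23007  P=1,RW=1,US=1,PS=0
  L2 @0x23[13] → 0x16000  P=0,RW=0,US=0,PS=0
  ✗ PAGE_NOT_PRESENT  [3 reads]
#3 VA=0x384C0A07F54 (r,kernel):
  L0 @0x13[7] → 0x24007  P=1,RW=1,US=1,PS=0
  L1 @0x24[19] → 0x28007  P=1,RW=1,US=1,PS=0
  L2 @0x28[5] → 0x2B007  P=1,RW=1,US=1,PS=0
  L3 @0x2B[7] → 0x2D007  P=1,RW=1,US=1,PS=0
  → PA=0x2DF54  (4 entries read)
#4 VA=0x986824003B6 (r,kernel):
  TLB hit vpn=0x98682400 → PA=0x1A3B6
#5 VA=0x784018172F8 (r,kernel):
  L0 @0x13[15] → 0x2E007  P=1,RW=1,US=1,PS=0
  L1 @0x2E[16] → 0x30007  P=1,RW=1,US=1,PS=0
  L2 @0x30[12] → 0x31007  P=1,RW=1,US=1,PS=0
  L3 @0x31[23] → 0x3C004  P=0,RW=0,US=1,PS=0
  ✗ PAGE_NOT_PRESENT  [4 reads]
#6 VA=0x90000000B51 (r,kernel):
  L0 @0x13[18] → 0x19000  P=0,RW=0,US=0,PS=0
  ✗ PAGE_NOT_PRESENT  [1 reads]
#7 VA=0xF8180E04A21 (r,kernel):
  L0 @0x13[31] → 0x35007  P=1,RW=1,US=1,PS=0
  L1 @0x35[6] → 0x37007  P=1,RW=1,US=1,PS=0
  L2 @0x37[7] → 0x3B007  P=1,RW=1,US=1,PS=0
  L3 @0x3B[4] → 0x3D007  P=1,RW=1,US=1,PS=0
  → PA=0x3DA21  (4 entries read)

Access #4 PA: 0x1A3B6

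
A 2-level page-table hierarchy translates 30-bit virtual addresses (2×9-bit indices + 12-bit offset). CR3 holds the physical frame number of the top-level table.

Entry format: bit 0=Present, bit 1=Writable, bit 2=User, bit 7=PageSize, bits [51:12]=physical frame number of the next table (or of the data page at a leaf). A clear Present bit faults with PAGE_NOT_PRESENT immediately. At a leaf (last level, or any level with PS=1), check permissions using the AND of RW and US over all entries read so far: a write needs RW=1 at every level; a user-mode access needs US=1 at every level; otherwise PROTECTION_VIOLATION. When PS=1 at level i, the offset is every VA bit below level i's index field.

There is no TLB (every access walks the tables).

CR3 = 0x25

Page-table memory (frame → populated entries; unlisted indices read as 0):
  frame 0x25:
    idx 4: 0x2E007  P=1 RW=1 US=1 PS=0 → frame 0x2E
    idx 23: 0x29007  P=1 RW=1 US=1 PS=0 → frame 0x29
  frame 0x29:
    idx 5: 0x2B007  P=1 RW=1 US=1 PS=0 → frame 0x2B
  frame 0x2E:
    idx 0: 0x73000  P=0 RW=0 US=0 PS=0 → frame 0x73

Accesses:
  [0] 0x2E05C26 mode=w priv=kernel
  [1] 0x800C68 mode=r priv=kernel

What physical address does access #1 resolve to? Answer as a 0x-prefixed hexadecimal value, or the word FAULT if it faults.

Per-access translation:
#0 VA=0x2E05C26 (w,kernel):
  L0 @0x25[23] → 0x29007  P=1,RW=1,US=1,PS=0
  L1 @0x29[5] → 0x2B007  P=1,RW=1,US=1,PS=0
  ⇒ phys 0x2BC26  [2 reads]
#1 VA=0x800C68 (r,kernel):
  L0 @0x25[4] → 0x2E007  P=1,RW=1,US=1,PS=0
  L1 @0x2E[0] → 0x73000  P=0,RW=0,US=0,PS=0
  ✗ PAGE_NOT_PRESENT  [2 reads]

Access #1 PA: FAULT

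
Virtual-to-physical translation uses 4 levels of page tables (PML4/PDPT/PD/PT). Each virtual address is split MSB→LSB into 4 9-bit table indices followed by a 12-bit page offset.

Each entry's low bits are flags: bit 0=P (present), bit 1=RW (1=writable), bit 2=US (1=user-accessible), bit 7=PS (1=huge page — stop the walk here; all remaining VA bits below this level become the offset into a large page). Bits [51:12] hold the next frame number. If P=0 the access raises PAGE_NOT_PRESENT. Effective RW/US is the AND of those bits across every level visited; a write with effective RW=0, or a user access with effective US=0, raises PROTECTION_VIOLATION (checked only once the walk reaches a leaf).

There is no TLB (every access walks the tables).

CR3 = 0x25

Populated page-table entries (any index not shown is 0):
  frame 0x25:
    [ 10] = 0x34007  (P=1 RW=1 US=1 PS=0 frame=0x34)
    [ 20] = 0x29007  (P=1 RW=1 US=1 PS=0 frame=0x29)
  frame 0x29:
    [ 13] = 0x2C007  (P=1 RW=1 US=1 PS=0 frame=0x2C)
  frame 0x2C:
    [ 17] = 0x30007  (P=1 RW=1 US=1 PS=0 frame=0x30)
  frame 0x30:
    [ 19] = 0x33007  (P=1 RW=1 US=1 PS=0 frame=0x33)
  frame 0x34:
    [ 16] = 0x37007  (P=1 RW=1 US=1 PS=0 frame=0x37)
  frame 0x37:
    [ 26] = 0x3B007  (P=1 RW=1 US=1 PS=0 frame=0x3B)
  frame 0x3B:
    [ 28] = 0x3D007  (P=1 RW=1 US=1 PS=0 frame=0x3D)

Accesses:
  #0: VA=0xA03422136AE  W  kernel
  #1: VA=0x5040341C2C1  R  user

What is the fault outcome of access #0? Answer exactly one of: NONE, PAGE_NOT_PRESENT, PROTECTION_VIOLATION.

Per-access translation:
#0 VA=0xA03422136AE (w,kernel):
  [0] read 0x25 idx=20: raw=0x29007 flags P=1 W=1 U=1 S=0
  [1] read 0x29 idx=13: raw=0x2C007 flags P=1 W=1 U=1 S=0
  [2] read 0x2C idx=17: raw=0x30007 flags P=1 W=1 U=1 S=0
  [3] read 0x30 idx=19: raw=0x33007 flags P=1 W=1 U=1 S=0
  ✓ 0x336AE  — 4 lookups
#1 VA=0x5040341C2C1 (r,user):
  [0] read 0x25 idx=10: raw=0x34007 flags P=1 W=1 U=1 S=0
  [1] read 0x34 idx=16: raw=0x37007 flags P=1 W=1 U=1 S=0
  [2] read 0x37 idx=26: raw=0x3B007 flags P=1 W=1 U=1 S=0
  [3] read 0x3B idx=28: raw=0x3D007 flags P=1 W=1 U=1 S=0
  ✓ 0x3D2C1  — 4 lookups

Access #0 fault: NONE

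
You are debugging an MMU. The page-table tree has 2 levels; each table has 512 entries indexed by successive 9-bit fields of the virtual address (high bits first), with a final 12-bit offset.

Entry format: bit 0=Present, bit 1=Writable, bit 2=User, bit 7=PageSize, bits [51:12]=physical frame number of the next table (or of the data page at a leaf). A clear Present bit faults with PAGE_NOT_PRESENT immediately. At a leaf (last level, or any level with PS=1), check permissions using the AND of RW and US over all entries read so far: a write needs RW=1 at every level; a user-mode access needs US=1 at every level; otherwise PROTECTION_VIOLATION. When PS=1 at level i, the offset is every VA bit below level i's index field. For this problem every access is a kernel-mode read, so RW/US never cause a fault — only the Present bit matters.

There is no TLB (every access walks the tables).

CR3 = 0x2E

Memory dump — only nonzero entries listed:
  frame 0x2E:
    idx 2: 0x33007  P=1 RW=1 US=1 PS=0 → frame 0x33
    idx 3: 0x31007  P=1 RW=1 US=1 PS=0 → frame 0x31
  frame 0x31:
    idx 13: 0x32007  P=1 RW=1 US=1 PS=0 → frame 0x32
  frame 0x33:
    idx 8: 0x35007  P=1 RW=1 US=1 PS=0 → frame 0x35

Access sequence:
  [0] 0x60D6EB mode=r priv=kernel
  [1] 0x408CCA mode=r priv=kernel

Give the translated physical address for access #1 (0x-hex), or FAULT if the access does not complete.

Per-access translation:
#0 VA=0x60D6EB (r,kernel):
  [0] read 0x2E idx=3: raw=0x31007 flags P=1 W=1 U=1 S=0
  [1] read 0x31 idx=13: raw=0x32007 flags P=1 W=1 U=1 S=0
  ⇒ phys 0x326EB  [2 reads]
#1 VA=0x408CCA (r,kernel):
  [0] read 0x2E idx=2: raw=0x33007 flags P=1 W=1 U=1 S=0
  [1] read 0x33 idx=8: raw=0x35007 flags P=1 W=1 U=1 S=0
  ⇒ phys 0x35CCA  [2 reads]

Access #1 PA: 0x35CCA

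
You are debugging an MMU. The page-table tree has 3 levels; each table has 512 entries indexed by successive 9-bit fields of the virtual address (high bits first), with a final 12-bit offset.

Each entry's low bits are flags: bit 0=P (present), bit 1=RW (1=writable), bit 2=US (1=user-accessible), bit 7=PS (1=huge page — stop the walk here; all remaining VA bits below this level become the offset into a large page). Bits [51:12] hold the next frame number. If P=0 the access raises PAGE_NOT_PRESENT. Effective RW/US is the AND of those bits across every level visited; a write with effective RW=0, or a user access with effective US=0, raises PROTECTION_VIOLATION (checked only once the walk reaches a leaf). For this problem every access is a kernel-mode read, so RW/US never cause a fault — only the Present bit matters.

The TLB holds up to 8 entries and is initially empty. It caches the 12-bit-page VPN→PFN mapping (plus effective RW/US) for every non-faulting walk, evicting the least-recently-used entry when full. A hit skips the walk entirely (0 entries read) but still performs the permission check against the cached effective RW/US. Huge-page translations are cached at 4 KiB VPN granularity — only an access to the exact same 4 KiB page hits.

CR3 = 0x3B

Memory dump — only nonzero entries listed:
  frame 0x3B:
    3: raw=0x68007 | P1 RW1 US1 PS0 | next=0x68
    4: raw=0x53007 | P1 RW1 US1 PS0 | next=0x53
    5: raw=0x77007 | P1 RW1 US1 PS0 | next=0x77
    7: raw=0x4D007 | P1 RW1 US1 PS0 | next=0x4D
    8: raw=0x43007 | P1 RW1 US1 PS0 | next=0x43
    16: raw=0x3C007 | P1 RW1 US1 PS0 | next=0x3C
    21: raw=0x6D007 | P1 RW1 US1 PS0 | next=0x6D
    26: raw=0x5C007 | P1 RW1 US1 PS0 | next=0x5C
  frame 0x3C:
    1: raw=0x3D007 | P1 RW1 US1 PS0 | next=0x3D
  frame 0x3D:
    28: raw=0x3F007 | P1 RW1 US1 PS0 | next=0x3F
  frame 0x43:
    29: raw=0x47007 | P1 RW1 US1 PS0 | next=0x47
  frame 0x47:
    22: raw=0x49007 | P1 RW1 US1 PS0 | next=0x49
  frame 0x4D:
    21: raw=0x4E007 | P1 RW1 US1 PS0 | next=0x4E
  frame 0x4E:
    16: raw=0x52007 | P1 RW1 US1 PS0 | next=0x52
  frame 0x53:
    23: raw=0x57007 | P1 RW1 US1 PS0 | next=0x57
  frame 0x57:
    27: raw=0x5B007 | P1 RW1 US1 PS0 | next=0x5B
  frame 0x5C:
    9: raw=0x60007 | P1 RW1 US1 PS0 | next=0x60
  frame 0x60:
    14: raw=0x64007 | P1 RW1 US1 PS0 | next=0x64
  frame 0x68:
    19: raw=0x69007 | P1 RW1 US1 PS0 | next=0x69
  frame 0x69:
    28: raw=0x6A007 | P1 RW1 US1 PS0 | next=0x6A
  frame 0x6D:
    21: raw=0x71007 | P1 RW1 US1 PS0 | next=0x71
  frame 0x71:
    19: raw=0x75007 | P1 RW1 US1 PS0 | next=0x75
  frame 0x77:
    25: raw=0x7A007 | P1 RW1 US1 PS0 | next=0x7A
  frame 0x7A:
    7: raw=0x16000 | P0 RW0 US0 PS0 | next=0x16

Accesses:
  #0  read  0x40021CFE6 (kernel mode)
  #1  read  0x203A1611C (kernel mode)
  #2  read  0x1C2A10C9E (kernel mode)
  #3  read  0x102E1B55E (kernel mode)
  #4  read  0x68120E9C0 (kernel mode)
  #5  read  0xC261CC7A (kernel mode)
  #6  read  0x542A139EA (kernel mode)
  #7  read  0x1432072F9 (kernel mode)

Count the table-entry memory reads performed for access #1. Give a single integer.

Trace:
#0 VA=0x40021CFE6 (r,kernel):
  L0 @0x3B[16] → 0x3C007  P=1,RW=1,US=1,PS=0
  L1 @0x3C[1] → 0x3D007  P=1,RW=1,US=1,PS=0
  L2 @0x3D[28] → 0x3F007  P=1,RW=1,US=1,PS=0
  ⇒ phys 0x3FFE6  [3 reads]
#1 VA=0x203A1611C (r,kernel):
  L0 @0x3B[8] → 0x43007  P=1,RW=1,US=1,PS=0
  L1 @0x43[29] → 0x47007  P=1,RW=1,US=1,PS=0
  L2 @0x47[22] → 0x49007  P=1,RW=1,US=1,PS=0
  ⇒ phys 0x4911C  [3 reads]
#2 VA=0x1C2A10C9E (r,kernel):
  L0 @0x3B[7] → 0x4D007  P=1,RW=1,US=1,PS=0
  L1 @0x4D[21] → 0x4E007  P=1,RW=1,US=1,PS=0
  L2 @0x4E[16] → 0x52007  P=1,RW=1,US=1,PS=0
  ⇒ phys 0x52C9E  [3 reads]
#3 VA=0x102E1B55E (r,kernel):
  L0 @0x3B[4] → 0x53007  P=1,RW=1,US=1,PS=0
  L1 @0x53[23] → 0x57007  P=1,RW=1,US=1,PS=0
  L2 @0x57[27] → 0x5B007  P=1,RW=1,US=1,PS=0
  ⇒ phys 0x5B55E  [3 reads]
#4 VA=0x68120E9C0 (r,kernel):
  L0 @0x3B[26] → 0x5C007  P=1,RW=1,US=1,PS=0
  L1 @0x5C[9] → 0x60007  P=1,RW=1,US=1,PS=0
  L2 @0x60[14] → 0x64007  P=1,RW=1,US=1,PS=0
  ⇒ phys 0x649C0  [3 reads]
#5 VA=0xC261CC7A (r,kernel):
  L0 @0x3B[3] → 0x68007  P=1,RW=1,US=1,PS=0
  L1 @0x68[19] → 0x69007  P=1,RW=1,US=1,PS=0
  L2 @0x69[28] → 0x6A007  P=1,RW=1,US=1,PS=0
  ⇒ phys 0x6AC7A  [3 reads]
#6 VA=0x542A139EA (r,kernel):
  L0 @0x3B[21] → 0x6D007  P=1,RW=1,US=1,PS=0
  L1 @0x6D[21] → 0x71007  P=1,RW=1,US=1,PS=0
  L2 @0x71[19] → 0x75007  P=1,RW=1,US=1,PS=0
  ⇒ phys 0x759EA  [3 reads]
#7 VA=0x1432072F9 (r,kernel):
  L0 @0x3B[5] → 0x77007  P=1,RW=1,US=1,PS=0
  L1 @0x77[25] → 0x7A007  P=1,RW=1,US=1,PS=0
  L2 @0x7A[7] → 0x16000  P=0,RW=0,US=0,PS=0
  ✗ PAGE_NOT_PRESENT  [3 reads]

Entries read for #1: 3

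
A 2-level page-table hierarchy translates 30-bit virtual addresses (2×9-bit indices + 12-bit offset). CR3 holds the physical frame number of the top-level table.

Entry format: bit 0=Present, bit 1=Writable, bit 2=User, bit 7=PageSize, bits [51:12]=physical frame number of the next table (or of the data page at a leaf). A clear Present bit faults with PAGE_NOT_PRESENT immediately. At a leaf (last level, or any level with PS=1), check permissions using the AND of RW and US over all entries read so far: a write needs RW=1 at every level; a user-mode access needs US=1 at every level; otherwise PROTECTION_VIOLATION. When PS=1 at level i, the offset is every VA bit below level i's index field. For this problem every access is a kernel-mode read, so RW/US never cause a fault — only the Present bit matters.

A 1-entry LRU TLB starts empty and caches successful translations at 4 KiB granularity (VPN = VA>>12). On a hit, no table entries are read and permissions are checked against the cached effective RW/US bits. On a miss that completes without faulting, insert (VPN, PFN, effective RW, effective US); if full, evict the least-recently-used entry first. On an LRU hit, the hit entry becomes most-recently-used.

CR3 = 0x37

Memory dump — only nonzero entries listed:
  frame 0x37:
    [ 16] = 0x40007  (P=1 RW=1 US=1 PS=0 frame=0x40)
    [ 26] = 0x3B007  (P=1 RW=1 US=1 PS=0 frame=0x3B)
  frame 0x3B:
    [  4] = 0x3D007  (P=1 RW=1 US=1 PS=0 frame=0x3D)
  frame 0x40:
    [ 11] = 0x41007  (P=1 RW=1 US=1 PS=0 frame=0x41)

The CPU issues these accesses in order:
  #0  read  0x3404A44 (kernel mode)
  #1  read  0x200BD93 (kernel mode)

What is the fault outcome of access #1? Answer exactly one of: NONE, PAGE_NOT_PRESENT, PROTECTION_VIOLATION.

Trace:
#0 VA=0x3404A44 (r,kernel):
  [0] read 0x37 idx=26: raw=0x3B007 flags P=1 W=1 U=1 S=0
  [1] read 0x3B idx=4: raw=0x3D007 flags P=1 W=1 U=1 S=0
  → PA=0x3DA44  (2 entries read)
#1 VA=0x200BD93 (r,kernel):
  [0] read 0x37 idx=16: raw=0x40007 flags P=1 W=1 U=1 S=0
  [1] read 0x40 idx=11: raw=0x41007 flags P=1 W=1 U=1 S=0
  → PA=0x41D93  (2 entries read)

Access #1 fault: NONE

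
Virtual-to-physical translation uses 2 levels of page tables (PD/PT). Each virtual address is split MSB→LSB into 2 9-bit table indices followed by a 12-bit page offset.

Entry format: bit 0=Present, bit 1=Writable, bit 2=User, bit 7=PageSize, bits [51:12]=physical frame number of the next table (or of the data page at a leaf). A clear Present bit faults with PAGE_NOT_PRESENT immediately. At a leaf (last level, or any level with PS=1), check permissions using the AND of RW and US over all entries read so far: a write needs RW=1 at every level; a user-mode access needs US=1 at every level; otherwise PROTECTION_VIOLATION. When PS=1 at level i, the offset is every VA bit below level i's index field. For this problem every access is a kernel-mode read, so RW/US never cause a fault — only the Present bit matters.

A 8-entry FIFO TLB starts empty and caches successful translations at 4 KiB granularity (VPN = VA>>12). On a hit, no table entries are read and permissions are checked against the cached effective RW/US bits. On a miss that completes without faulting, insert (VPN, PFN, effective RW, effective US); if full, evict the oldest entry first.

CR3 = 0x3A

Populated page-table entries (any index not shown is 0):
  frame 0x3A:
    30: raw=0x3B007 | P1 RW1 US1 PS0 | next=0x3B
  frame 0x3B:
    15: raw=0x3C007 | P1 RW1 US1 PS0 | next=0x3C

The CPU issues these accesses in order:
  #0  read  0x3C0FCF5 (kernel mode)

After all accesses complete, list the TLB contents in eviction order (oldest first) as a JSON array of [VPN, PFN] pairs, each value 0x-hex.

Walk each access:
#0 VA=0x3C0FCF5 (r,kernel):
  L0: frame=0x3A idx=30 entry=0x3B007 [P=1 RW=1 US=1 PS=0]
  L1: frame=0x3B idx=15 entry=0x3C007 [P=1 RW=1 US=1 PS=0]
  → PA=0x3CCF5  (2 entries read)

TLB: [["0x3C0F", "0x3C"]]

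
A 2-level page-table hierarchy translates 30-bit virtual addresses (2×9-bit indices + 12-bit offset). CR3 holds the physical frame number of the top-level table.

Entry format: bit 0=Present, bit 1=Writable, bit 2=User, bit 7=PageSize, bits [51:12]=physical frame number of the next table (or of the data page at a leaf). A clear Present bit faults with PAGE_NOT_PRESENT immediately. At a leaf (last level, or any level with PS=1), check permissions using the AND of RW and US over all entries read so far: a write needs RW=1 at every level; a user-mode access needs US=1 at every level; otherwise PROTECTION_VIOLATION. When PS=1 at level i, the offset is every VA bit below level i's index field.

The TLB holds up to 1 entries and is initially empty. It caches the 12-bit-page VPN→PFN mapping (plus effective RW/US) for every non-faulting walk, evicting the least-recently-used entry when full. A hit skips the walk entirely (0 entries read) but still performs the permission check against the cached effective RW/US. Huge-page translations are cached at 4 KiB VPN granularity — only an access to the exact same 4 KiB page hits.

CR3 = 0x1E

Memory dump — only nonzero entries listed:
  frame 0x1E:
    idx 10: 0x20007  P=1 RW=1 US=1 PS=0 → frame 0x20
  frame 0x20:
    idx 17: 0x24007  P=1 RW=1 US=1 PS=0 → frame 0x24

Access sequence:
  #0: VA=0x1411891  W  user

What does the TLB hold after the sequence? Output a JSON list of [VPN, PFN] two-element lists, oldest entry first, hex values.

Walk each access:
#0 VA=0x1411891 (w,user):
  [0] read 0x1E idx=10: raw=0x20007 flags P=1 W=1 U=1 S=0
  [1] read 0x20 idx=17: raw=0x24007 flags P=1 W=1 U=1 S=0
  → PA=0x24891  (2 entries read)

TLB: [["0x1411", "0x24"]]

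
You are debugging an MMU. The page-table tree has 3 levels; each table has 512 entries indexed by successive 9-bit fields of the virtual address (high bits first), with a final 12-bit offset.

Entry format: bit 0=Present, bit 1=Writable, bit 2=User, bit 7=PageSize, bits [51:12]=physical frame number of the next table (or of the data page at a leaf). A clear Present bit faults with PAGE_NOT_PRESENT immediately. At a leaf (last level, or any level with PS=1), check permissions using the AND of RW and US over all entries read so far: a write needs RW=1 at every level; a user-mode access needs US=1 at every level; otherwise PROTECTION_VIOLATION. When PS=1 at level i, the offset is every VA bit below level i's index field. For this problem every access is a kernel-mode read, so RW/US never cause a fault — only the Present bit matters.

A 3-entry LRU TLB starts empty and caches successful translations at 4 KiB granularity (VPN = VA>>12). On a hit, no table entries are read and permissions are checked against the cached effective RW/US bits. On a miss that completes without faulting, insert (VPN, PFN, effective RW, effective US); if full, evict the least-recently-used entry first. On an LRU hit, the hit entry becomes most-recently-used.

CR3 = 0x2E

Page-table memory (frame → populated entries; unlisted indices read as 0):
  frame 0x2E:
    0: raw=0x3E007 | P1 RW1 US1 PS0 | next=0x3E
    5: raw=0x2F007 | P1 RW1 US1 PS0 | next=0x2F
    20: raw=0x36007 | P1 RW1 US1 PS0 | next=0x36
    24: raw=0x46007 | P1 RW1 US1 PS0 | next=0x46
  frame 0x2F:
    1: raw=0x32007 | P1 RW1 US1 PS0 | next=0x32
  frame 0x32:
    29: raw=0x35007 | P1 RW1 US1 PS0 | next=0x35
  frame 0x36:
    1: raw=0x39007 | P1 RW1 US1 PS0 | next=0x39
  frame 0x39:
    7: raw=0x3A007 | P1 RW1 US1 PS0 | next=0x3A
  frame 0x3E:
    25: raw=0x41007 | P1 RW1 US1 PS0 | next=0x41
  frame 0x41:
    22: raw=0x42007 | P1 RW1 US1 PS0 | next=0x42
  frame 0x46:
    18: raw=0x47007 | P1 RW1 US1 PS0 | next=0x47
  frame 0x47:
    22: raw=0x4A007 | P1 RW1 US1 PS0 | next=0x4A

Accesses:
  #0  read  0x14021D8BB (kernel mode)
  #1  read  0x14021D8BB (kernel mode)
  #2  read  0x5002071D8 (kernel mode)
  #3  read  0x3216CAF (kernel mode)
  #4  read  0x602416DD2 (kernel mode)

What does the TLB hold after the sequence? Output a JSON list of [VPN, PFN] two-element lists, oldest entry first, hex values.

Trace:
#0 VA=0x14021D8BB (r,kernel):
  L0: frame=0x2E idx=5 entry=0x2F007 [P=1 RW=1 US=1 PS=0]
  L1: frame=0x2F idx=1 entry=0x32007 [P=1 RW=1 US=1 PS=0]
  L2: frame=0x32 idx=29 entry=0x35007 [P=1 RW=1 US=1 PS=0]
  → PA=0x358BB  (3 entries read)
#1 VA=0x14021D8BB (r,kernel):
  TLB hit vpn=0x14021D → PA=0x358BB
#2 VA=0x5002071D8 (r,kernel):
  L0: frame=0x2E idx=20 entry=0x36007 [P=1 RW=1 US=1 PS=0]
  L1: frame=0x36 idx=1 entry=0x39007 [P=1 RW=1 US=1 PS=0]
  L2: frame=0x39 idx=7 entry=0x3A007 [P=1 RW=1 US=1 PS=0]
  → PA=0x3A1D8  (3 entries read)
#3 VA=0x3216CAF (r,kernel):
  L0: frame=0x2E idx=0 entry=0x3E007 [P=1 RW=1 US=1 PS=0]
  L1: frame=0x3E idx=25 entry=0x41007 [P=1 RW=1 US=1 PS=0]
  L2: frame=0x41 idx=22 entry=0x42007 [P=1 RW=1 US=1 PS=0]
  → PA=0x42CAF  (3 entries read)
#4 VA=0x602416DD2 (r,kernel):
  L0: frame=0x2E idx=24 entry=0x46007 [P=1 RW=1 US=1 PS=0]
  L1: frame=0x46 idx=18 entry=0x47007 [P=1 RW=1 US=1 PS=0]
  L2: frame=0x47 idx=22 entry=0x4A007 [P=1 RW=1 US=1 PS=0]
  → PA=0x4ADD2  (3 entries read)

TLB: [["0x500207", "0x3A"], ["0x3216", "0x42"], ["0x602416", "0x4A"]]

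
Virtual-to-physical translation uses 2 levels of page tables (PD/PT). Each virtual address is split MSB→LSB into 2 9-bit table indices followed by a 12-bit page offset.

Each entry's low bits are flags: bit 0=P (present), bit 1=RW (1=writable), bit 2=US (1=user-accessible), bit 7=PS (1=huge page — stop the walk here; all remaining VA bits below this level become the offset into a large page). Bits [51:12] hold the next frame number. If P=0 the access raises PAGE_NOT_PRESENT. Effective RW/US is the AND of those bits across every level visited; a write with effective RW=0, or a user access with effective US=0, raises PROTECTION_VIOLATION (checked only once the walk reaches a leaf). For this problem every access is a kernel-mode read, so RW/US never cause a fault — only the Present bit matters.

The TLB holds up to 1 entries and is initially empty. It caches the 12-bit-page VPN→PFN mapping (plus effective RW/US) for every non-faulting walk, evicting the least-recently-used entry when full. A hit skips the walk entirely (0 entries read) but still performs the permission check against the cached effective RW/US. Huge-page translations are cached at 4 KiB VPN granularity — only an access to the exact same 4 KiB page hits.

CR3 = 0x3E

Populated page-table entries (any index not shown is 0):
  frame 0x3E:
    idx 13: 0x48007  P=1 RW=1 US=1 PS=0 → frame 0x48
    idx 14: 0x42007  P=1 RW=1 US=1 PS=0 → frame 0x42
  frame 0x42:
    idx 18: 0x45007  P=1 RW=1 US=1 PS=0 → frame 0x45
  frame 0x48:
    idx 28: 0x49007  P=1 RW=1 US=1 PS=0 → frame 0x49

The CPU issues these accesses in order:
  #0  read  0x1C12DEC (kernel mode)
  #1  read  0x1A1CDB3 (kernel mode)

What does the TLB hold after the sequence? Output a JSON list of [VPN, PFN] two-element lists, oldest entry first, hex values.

Per-access translation:
#0 VA=0x1C12DEC (r,kernel):
  L0: frame=0x3E idx=14 entry=0x42007 [P=1 RW=1 US=1 PS=0]
  L1: frame=0x42 idx=18 entry=0x45007 [P=1 RW=1 US=1 PS=0]
  ✓ 0x45DEC  — 2 lookups
#1 VA=0x1A1CDB3 (r,kernel):
  L0: frame=0x3E idx=13 entry=0x48007 [P=1 RW=1 US=1 PS=0]
  L1: frame=0x48 idx=28 entry=0x49007 [P=1 RW=1 US=1 PS=0]
  ✓ 0x49DB3  — 2 lookups

TLB: [["0x1A1C", "0x49"]]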